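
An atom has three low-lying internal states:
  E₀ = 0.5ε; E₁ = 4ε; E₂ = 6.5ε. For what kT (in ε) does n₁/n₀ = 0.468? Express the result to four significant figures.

n₁/n₀ = exp[−(E₁−E₀)/kT] = 0.468.
⇒ (E₁−E₀)/kT = ln(1/0.468) = ln(2.13675) = 0.759286.
kT = 3.5ε / 0.759286 = 4.610 ε.

4.610 ε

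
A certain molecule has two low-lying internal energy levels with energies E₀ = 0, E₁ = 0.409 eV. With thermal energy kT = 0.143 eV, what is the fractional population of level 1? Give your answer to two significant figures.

0.054

Eᵢ/kT = 0, 2.860.
Z = Σ e^(−Eᵢ/kT) = e^(−0) + e^(−2.860) = 1.000 + 0.05727 = 1.057.
P₁ = e^(−E₁/kT) / Z = 0.05727/1.057 = 0.054.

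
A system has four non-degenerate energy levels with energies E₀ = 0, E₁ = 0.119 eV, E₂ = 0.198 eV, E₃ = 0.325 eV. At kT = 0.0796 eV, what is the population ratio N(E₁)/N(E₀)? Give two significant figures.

0.22

n₁/n₀ = exp[−(E₁−E₀)/kT] = exp(−(0.119 eV)/(0.0796 eV)) = exp(-1.495) = 0.22.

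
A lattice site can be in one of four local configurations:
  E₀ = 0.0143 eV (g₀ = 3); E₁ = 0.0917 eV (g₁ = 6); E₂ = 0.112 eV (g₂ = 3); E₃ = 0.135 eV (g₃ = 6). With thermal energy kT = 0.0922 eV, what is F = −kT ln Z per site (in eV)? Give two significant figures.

-0.18 eV

Eᵢ/kT = 0.1551, 0.9946, 1.215, 1.464.
Z = Σ gᵢe^(−Eᵢ/kT) = 3·e^(−0.1551) + 6·e^(−0.9946) + 3·e^(−1.215) + 6·e^(−1.464) = 2.569 + 2.219 + 0.8901 + 1.388 = 7.066.
F = −kT ln Z = −0.0922 × ln(7.066) = −0.0922 × 1.955 = -0.18 eV.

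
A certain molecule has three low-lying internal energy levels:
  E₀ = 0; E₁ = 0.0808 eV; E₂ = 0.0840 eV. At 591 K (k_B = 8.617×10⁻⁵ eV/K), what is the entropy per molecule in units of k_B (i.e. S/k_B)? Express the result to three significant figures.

k_BT = 8.617×10⁻⁵ × 591 K = 0.050926 eV.
Eᵢ/kT = 0, 1.5866, 1.6495.
Z = Σ e^(−Eᵢ/kT) = e^(−0) + e^(−1.5866) + e^(−1.6495) = 1.0000 + 0.20462 + 0.19215 = 1.3968.
⟨E⟩ = Σ EᵢPᵢ = 0.023392 eV.
S/k_B = ln Z + ⟨E⟩/kT = ln(1.3968) + 0.023392/0.050926 = 0.33418 + 0.45933 = 0.794.

0.794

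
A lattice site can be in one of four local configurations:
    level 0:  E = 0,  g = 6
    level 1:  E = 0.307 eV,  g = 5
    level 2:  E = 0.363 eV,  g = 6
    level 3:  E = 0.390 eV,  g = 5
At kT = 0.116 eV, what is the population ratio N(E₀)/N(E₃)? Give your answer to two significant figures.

n₀/n₃ = (g₀/g₃) exp[−(E₀−E₃)/kT] = (6/5) × exp(−(-0.390 eV)/(0.116 eV)) = (6/5) × exp(3.362) = 35.

35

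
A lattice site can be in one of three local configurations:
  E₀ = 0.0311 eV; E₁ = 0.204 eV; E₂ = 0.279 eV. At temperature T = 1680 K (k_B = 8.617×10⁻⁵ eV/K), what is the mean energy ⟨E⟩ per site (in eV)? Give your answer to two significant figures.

0.097 eV

k_BT = 8.617×10⁻⁵ × 1680 K = 0.1448 eV.
Eᵢ/kT = 0.2148, 1.409, 1.927.
Z = Σ e^(−Eᵢ/kT) = e^(−0.2148) + e^(−1.409) + e^(−1.927) = 0.8067 + 0.2444 + 0.1456 = 1.197.
⟨E⟩ = Σ Eᵢ e^(−Eᵢ/kT) / Z = (0.0311·0.8067 + 0.204·0.2444 + 0.279·0.1456) / 1.197 = 0.097 eV.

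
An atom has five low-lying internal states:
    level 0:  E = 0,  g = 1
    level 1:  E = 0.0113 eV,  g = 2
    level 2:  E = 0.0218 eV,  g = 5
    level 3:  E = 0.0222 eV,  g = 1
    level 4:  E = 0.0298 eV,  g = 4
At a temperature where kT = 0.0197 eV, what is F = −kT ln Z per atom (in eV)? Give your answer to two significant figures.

Eᵢ/kT = 0, 0.5736, 1.107, 1.127, 1.513.
Z = Σ gᵢe^(−Eᵢ/kT) = 1·e^(−0) + 2·e^(−0.5736) + 5·e^(−1.107) + 1·e^(−1.127) + 4·e^(−1.513) = 1.000 + 1.127 + 1.653 + 0.3240 + 0.8810 = 4.985.
F = −kT ln Z = −0.0197 × ln(4.985) = −0.0197 × 1.606 = -0.032 eV.

-0.032 eV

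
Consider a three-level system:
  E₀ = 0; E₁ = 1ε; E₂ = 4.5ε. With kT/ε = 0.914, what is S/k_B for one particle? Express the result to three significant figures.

0.594

Eᵢ/kT = 0, 1.0941, 4.9234.
Z = Σ e^(−Eᵢ/kT) = e^(−0) + e^(−1.0941) + e^(−4.9234) = 1.0000 + 0.33484 + 0.0072744 = 1.3421.
⟨E⟩ = Σ EᵢPᵢ = 0.27388 ε.
S/k_B = ln Z + ⟨E⟩/kT = ln(1.3421) + 0.27388/0.914 = 0.29424 + 0.29965 = 0.594.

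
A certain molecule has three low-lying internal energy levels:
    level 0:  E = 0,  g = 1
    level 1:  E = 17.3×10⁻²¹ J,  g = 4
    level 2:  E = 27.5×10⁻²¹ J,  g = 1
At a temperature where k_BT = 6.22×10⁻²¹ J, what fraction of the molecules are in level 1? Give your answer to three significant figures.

0.197

Eᵢ/kT = 0, 2.7814, 4.4212.
Z = Σ gᵢe^(−Eᵢ/kT) = 1·e^(−0) + 4·e^(−2.7814) + 1·e^(−4.4212) = 1.0000 + 0.24781 + 0.012020 = 1.2598.
P₁ = g₁ e^(−E₁/kT) / Z = 0.24781/1.2598 = 0.197.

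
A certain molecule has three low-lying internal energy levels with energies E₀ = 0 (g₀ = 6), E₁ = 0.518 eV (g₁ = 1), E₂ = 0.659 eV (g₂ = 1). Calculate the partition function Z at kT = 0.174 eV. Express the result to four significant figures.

Z = 6.074

Eᵢ/kT = 0, 2.97701, 3.78736.
Z = Σ gᵢe^(−Eᵢ/kT) = 6·e^(−0) + 1·e^(−2.97701) + 1·e^(−3.78736) = 6.00000 + 0.0509449 + 0.0226553 = 6.07360.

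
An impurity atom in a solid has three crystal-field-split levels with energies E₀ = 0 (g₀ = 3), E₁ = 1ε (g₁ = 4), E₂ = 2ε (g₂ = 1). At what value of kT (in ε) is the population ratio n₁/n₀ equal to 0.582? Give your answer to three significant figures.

n₁/n₀ = (g₁/g₀) exp[−(E₁−E₀)/kT] = 0.582.
⇒ (E₁−E₀)/kT = ln((4/3)/0.582) = ln(2.2910) = 0.82899.
kT = 1ε / 0.82899 = 1.21 ε.

1.21 ε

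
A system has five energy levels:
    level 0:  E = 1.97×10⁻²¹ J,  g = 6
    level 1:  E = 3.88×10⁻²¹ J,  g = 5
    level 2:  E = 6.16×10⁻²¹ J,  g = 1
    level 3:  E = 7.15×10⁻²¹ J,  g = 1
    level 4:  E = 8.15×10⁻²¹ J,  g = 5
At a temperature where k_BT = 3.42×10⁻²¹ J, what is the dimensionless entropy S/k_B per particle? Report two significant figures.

Eᵢ/kT = 0.5760, 1.135, 1.801, 2.091, 2.383.
Z = Σ gᵢe^(−Eᵢ/kT) = 6·e^(−0.5760) + 5·e^(−1.135) + 1·e^(−1.801) + 1·e^(−2.091) + 5·e^(−2.383) = 3.373 + 1.607 + 0.1651 + 0.1236 + 0.4614 = 5.730.
⟨E⟩ = Σ EᵢPᵢ = 3.236 ×10⁻²¹ J.
S/k_B = ln Z + ⟨E⟩/kT = ln(5.730) + 3.236/3.42 = 1.746 + 0.9462 = 2.7.

2.7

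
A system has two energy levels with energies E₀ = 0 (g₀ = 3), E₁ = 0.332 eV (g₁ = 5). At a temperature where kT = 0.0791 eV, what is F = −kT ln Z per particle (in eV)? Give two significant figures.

-0.089 eV

Eᵢ/kT = 0, 4.197.
Z = Σ gᵢe^(−Eᵢ/kT) = 3·e^(−0) + 5·e^(−4.197) = 3.000 + 0.07520 = 3.075.
F = −kT ln Z = −0.0791 × ln(3.075) = −0.0791 × 1.123 = -0.089 eV.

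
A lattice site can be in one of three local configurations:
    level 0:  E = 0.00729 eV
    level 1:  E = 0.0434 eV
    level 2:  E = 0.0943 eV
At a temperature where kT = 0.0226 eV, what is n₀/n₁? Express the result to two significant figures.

4.9

n₀/n₁ = exp[−(E₀−E₁)/kT] = exp(−(-0.03611 eV)/(0.0226 eV)) = exp(1.598) = 4.9.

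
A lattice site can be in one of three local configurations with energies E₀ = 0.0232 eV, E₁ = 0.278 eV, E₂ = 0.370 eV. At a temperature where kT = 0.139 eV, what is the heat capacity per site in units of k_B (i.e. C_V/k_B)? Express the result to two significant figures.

0.68

Eᵢ/kT = 0.1669, 2.000, 2.662.
Z = Σ e^(−Eᵢ/kT) = e^(−0.1669) + e^(−2.000) + e^(−2.662) = 0.8463 + 0.1353 + 0.06981 = 1.051.
⟨E⟩ = 0.07905 eV, ⟨E²⟩ = 0.01948 eV².
C_V/k_B = (⟨E²⟩ − ⟨E⟩²)/(kT)² = (0.01948 − 0.006249)/0.01932 = 0.68.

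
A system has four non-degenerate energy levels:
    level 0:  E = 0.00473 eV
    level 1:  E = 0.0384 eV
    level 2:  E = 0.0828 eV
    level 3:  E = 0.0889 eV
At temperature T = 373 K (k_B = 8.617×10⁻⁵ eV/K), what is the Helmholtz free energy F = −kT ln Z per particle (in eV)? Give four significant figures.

-0.008554 eV

k_BT = 8.617×10⁻⁵ × 373 K = 0.0321414 eV.
Eᵢ/kT = 0.147162, 1.19472, 2.57612, 2.76590.
Z = Σ e^(−Eᵢ/kT) = e^(−0.147162) + e^(−1.19472) + e^(−2.57612) + e^(−2.76590) = 0.863154 + 0.302789 + 0.0760686 + 0.0629194 = 1.30493.
F = −kT ln Z = −0.0321414 × ln(1.30493) = −0.0321414 × 0.266149 = -0.008554 eV.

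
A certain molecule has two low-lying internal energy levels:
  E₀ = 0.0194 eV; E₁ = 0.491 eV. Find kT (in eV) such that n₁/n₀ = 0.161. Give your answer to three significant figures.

0.258 eV

n₁/n₀ = exp[−(E₁−E₀)/kT] = 0.161.
⇒ (E₁−E₀)/kT = ln(1/0.161) = ln(6.2112) = 1.8264.
kT = 0.4716 eV / 1.8264 = 0.258 eV.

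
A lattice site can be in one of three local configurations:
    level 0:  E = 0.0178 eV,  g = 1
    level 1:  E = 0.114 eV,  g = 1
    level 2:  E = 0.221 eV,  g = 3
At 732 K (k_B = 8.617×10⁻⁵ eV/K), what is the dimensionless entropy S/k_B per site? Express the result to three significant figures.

0.827

k_BT = 8.617×10⁻⁵ × 732 K = 0.063076 eV.
Eᵢ/kT = 0.28220, 1.8073, 3.5037.
Z = Σ gᵢe^(−Eᵢ/kT) = 1·e^(−0.28220) + 1·e^(−1.8073) + 3·e^(−3.5037) = 0.75412 + 0.16410 + 0.090258 = 1.0085.
⟨E⟩ = Σ EᵢPᵢ = 0.051639 eV.
S/k_B = ln Z + ⟨E⟩/kT = ln(1.0085) + 0.051639/0.063076 = 0.0084641 + 0.81868 = 0.827.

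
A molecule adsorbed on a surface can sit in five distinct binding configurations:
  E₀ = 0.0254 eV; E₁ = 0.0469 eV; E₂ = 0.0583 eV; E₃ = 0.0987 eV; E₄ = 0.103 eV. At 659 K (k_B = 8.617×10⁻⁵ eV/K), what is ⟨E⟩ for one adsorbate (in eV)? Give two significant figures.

k_BT = 8.617×10⁻⁵ × 659 K = 0.05679 eV.
Eᵢ/kT = 0.4473, 0.8258, 1.027, 1.738, 1.814.
Z = Σ e^(−Eᵢ/kT) = e^(−0.4473) + e^(−0.8258) + e^(−1.027) + e^(−1.738) + e^(−1.814) = 0.6394 + 0.4379 + 0.3581 + 0.1759 + 0.1630 = 1.774.
⟨E⟩ = Σ Eᵢ e^(−Eᵢ/kT) / Z = (0.0254·0.6394 + 0.0469·0.4379 + 0.0583·0.3581 + 0.0987·0.1759 + 0.103·0.1630) / 1.774 = 0.052 eV.

0.052 eV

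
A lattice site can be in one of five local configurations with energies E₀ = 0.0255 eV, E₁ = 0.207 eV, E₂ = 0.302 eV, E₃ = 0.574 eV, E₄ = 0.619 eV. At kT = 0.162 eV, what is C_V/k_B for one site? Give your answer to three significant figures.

Eᵢ/kT = 0.15741, 1.2778, 1.8642, 3.5432, 3.8210.
Z = Σ e^(−Eᵢ/kT) = e^(−0.15741) + e^(−1.2778) + e^(−1.8642) + e^(−3.5432) + e^(−3.8210) = 0.85435 + 0.27865 + 0.15502 + 0.028921 + 0.021906 = 1.3388.
⟨E⟩ = 0.11685 eV, ⟨E²⟩ = 0.033281 eV².
C_V/k_B = (⟨E²⟩ − ⟨E⟩²)/(kT)² = (0.033281 − 0.013654)/0.026244 = 0.748.

0.748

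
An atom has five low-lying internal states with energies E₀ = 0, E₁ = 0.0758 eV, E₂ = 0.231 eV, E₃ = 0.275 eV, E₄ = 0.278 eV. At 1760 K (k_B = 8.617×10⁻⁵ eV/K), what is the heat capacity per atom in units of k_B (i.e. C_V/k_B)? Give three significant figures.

k_BT = 8.617×10⁻⁵ × 1760 K = 0.15166 eV.
Eᵢ/kT = 0, 0.49980, 1.5231, 1.8133, 1.8330.
Z = Σ e^(−Eᵢ/kT) = e^(−0) + e^(−0.49980) + e^(−1.5231) + e^(−1.8133) + e^(−1.8330) = 1.0000 + 0.60665 + 0.21803 + 0.16311 + 0.15993 = 2.1477.
⟨E⟩ = 0.086448 eV, ⟨E²⟩ = 0.018538 eV².
C_V/k_B = (⟨E²⟩ − ⟨E⟩²)/(kT)² = (0.018538 − 0.0074733)/0.023001 = 0.481.

0.481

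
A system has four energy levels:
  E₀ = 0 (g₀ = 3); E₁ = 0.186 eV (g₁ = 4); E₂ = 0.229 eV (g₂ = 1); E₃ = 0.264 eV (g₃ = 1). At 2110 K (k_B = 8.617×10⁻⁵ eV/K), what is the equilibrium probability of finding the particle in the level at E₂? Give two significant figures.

k_BT = 8.617×10⁻⁵ × 2110 K = 0.1818 eV.
Eᵢ/kT = 0, 1.023, 1.260, 1.452.
Z = Σ gᵢe^(−Eᵢ/kT) = 3·e^(−0) + 4·e^(−1.023) + 1·e^(−1.260) + 1·e^(−1.452) = 3.000 + 1.438 + 0.2837 + 0.2341 = 4.956.
P₂ = g₂ e^(−E₂/kT) / Z = 0.2837/4.956 = 0.057.

0.057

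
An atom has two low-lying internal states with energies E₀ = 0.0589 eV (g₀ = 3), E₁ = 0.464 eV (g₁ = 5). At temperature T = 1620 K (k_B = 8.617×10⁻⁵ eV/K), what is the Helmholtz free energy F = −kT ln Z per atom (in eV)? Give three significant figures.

-0.107 eV

k_BT = 8.617×10⁻⁵ × 1620 K = 0.13960 eV.
Eᵢ/kT = 0.42192, 3.3238.
Z = Σ gᵢe^(−Eᵢ/kT) = 3·e^(−0.42192) + 5·e^(−3.3238) = 1.9674 + 0.18008 = 2.1475.
F = −kT ln Z = −0.13960 × ln(2.1475) = −0.13960 × 0.76430 = -0.107 eV.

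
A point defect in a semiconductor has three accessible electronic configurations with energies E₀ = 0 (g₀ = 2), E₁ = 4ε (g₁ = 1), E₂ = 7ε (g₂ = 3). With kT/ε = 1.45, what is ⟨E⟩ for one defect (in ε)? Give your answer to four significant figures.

Eᵢ/kT = 0, 2.75862, 4.82759.
Z = Σ gᵢe^(−Eᵢ/kT) = 2·e^(−0) + 1·e^(−2.75862) + 3·e^(−4.82759) = 2.00000 + 0.0633792 + 0.0240174 = 2.08740.
⟨E⟩ = Σ Eᵢ gᵢe^(−Eᵢ/kT) / Z = (0·2.00000 + 4·0.0633792 + 7·0.0240174) / 2.08740 = 0.2020 ε.

0.2020 ε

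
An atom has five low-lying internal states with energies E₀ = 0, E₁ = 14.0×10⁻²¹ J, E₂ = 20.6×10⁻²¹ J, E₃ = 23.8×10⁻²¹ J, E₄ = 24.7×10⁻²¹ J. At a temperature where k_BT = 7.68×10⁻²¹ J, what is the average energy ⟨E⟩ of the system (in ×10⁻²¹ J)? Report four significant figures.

Eᵢ/kT = 0, 1.82292, 2.68229, 3.09896, 3.21615.
Z = Σ e^(−Eᵢ/kT) = e^(−0) + e^(−1.82292) + e^(−2.68229) + e^(−3.09896) + e^(−3.21615) = 1.00000 + 0.161553 + 0.0684063 + 0.0450961 + 0.0401092 = 1.31516.
⟨E⟩ = Σ Eᵢ e^(−Eᵢ/kT) / Z = (0·1.00000 + 14.0·0.161553 + 20.6·0.0684063 + 23.8·0.0450961 + 24.7·0.0401092) / 1.31516 = 4.361 ×10⁻²¹ J.

4.361 ×10⁻²¹ J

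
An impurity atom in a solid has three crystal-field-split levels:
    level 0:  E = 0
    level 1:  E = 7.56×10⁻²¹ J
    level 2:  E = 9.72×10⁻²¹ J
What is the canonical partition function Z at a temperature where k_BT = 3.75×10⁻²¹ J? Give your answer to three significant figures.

Eᵢ/kT = 0, 2.0160, 2.5920.
Z = Σ e^(−Eᵢ/kT) = e^(−0) + e^(−2.0160) + e^(−2.5920) = 1.0000 + 0.13319 + 0.074870 = 1.2081.

Z = 1.21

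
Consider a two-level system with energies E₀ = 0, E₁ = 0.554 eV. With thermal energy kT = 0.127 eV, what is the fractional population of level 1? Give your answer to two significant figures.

0.013

Eᵢ/kT = 0, 4.362.
Z = Σ e^(−Eᵢ/kT) = e^(−0) + e^(−4.362) = 1.000 + 0.01275 = 1.013.
P₁ = e^(−E₁/kT) / Z = 0.01275/1.013 = 0.013.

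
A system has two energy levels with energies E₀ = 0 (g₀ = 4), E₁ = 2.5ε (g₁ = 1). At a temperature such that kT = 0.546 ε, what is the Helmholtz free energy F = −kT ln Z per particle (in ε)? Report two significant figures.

Eᵢ/kT = 0, 4.579.
Z = Σ gᵢe^(−Eᵢ/kT) = 4·e^(−0) + 1·e^(−4.579) = 4.000 + 0.01027 = 4.010.
F = −kT ln Z = −0.546 × ln(4.010) = −0.546 × 1.389 = -0.76 ε.

-0.76 ε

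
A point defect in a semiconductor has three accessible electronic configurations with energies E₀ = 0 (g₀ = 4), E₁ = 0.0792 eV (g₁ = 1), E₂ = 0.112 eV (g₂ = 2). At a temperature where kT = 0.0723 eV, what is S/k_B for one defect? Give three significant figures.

1.78

Eᵢ/kT = 0, 1.0954, 1.5491.
Z = Σ gᵢe^(−Eᵢ/kT) = 4·e^(−0) + 1·e^(−1.0954) + 2·e^(−1.5491) = 4.0000 + 0.33441 + 0.42488 = 4.7593.
⟨E⟩ = Σ EᵢPᵢ = 0.015564 eV.
S/k_B = ln Z + ⟨E⟩/kT = ln(4.7593) + 0.015564/0.0723 = 1.5601 + 0.21527 = 1.78.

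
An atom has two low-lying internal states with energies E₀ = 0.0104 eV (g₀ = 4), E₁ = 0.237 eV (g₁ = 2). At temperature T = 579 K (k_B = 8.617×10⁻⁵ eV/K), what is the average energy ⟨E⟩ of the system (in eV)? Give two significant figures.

0.012 eV

k_BT = 8.617×10⁻⁵ × 579 K = 0.04989 eV.
Eᵢ/kT = 0.2085, 4.750.
Z = Σ gᵢe^(−Eᵢ/kT) = 4·e^(−0.2085) + 2·e^(−4.750) = 3.247 + 0.01730 = 3.264.
⟨E⟩ = Σ Eᵢ gᵢe^(−Eᵢ/kT) / Z = (0.0104·3.247 + 0.237·0.01730) / 3.264 = 0.012 eV.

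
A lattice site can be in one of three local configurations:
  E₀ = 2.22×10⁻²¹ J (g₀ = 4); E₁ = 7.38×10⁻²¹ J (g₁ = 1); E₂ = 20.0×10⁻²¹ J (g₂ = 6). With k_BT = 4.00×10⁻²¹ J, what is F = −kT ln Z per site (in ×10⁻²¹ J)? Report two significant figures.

-3.7 ×10⁻²¹ J

Eᵢ/kT = 0.5550, 1.845, 5.000.
Z = Σ gᵢe^(−Eᵢ/kT) = 4·e^(−0.5550) + 1·e^(−1.845) + 6·e^(−5.000) = 2.296 + 0.1580 + 0.04043 = 2.494.
F = −kT ln Z = −4.00 × ln(2.494) = −4.00 × 0.9139 = -3.7 ×10⁻²¹ J.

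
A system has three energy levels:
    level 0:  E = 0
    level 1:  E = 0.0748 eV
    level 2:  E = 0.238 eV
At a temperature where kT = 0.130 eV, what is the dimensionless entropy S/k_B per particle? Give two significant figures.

0.90

Eᵢ/kT = 0, 0.5754, 1.831.
Z = Σ e^(−Eᵢ/kT) = e^(−0) + e^(−0.5754) + e^(−1.831) = 1.000 + 0.5625 + 0.1603 = 1.723.
⟨E⟩ = Σ EᵢPᵢ = 0.04656 eV.
S/k_B = ln Z + ⟨E⟩/kT = ln(1.723) + 0.04656/0.130 = 0.5441 + 0.3582 = 0.90.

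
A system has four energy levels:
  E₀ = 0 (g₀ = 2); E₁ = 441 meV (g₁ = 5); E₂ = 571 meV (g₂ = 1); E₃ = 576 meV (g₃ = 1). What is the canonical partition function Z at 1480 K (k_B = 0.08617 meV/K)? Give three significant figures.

Z = 2.18

k_BT = 0.08617 × 1480 K = 127.53 meV.
Eᵢ/kT = 0, 3.4580, 4.4774, 4.5166.
Z = Σ gᵢe^(−Eᵢ/kT) = 2·e^(−0) + 5·e^(−3.4580) + 1·e^(−4.4774) + 1·e^(−4.5166) = 2.0000 + 0.15746 + 0.011363 + 0.010926 = 2.1797.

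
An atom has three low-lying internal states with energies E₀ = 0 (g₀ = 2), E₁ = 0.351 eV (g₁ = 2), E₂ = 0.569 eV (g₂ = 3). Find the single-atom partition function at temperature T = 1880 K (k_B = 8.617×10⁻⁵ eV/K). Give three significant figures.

Z = 2.32

k_BT = 8.617×10⁻⁵ × 1880 K = 0.16200 eV.
Eᵢ/kT = 0, 2.1667, 3.5123.
Z = Σ gᵢe^(−Eᵢ/kT) = 2·e^(−0) + 2·e^(−2.1667) + 3·e^(−3.5123) = 2.0000 + 0.22911 + 0.089485 = 2.3186.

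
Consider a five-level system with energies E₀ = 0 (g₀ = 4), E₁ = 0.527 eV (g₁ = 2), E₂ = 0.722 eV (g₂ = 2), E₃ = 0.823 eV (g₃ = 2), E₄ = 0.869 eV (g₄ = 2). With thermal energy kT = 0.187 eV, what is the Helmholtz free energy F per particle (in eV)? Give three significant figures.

-0.269 eV

Eᵢ/kT = 0, 2.8182, 3.8610, 4.4011, 4.6471.
Z = Σ gᵢe^(−Eᵢ/kT) = 4·e^(−0) + 2·e^(−2.8182) + 2·e^(−3.8610) + 2·e^(−4.4011) + 2·e^(−4.6471) = 4.0000 + 0.11943 + 0.042094 + 0.024528 + 0.019179 = 4.2052.
F = −kT ln Z = −0.187 × ln(4.2052) = −0.187 × 1.4363 = -0.269 eV.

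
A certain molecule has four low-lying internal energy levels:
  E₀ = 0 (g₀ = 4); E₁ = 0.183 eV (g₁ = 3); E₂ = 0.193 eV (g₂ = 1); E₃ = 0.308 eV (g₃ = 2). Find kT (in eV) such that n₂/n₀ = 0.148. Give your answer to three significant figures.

n₂/n₀ = (g₂/g₀) exp[−(E₂−E₀)/kT] = 0.148.
⇒ (E₂−E₀)/kT = ln((1/4)/0.148) = ln(1.6892) = 0.52426.
kT = 0.193 eV / 0.52426 = 0.368 eV.

0.368 eV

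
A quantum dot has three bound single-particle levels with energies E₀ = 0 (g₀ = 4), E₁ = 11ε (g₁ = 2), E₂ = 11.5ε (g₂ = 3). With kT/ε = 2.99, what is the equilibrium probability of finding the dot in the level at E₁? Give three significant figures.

0.0123

Eᵢ/kT = 0, 3.6789, 3.8462.
Z = Σ gᵢe^(−Eᵢ/kT) = 4·e^(−0) + 2·e^(−3.6789) + 3·e^(−3.8462) = 4.0000 + 0.050501 + 0.064082 = 4.1146.
P₁ = g₁ e^(−E₁/kT) / Z = 0.050501/4.1146 = 0.0123.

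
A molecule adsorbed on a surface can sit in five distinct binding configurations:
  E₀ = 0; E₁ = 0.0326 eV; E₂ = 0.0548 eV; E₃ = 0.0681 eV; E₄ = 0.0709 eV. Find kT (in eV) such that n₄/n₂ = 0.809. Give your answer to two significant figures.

0.076 eV

n₄/n₂ = exp[−(E₄−E₂)/kT] = 0.809.
⇒ (E₄−E₂)/kT = ln(1/0.809) = ln(1.236) = 0.2119.
kT = 0.0161 eV / 0.2119 = 0.076 eV.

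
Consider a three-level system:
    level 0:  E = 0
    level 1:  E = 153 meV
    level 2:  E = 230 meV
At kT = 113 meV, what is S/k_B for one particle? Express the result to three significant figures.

Eᵢ/kT = 0, 1.3540, 2.0354.
Z = Σ e^(−Eᵢ/kT) = e^(−0) + e^(−1.3540) + e^(−2.0354) = 1.0000 + 0.25821 + 0.13063 = 1.3888.
⟨E⟩ = Σ EᵢPᵢ = 50.080 meV.
S/k_B = ln Z + ⟨E⟩/kT = ln(1.3888) + 50.080/113 = 0.32844 + 0.44319 = 0.772.

0.772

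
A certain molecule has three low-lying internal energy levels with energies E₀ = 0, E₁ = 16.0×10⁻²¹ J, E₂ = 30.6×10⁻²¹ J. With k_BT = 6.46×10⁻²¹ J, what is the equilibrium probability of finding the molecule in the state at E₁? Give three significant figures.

0.0769

Eᵢ/kT = 0, 2.4768, 4.7368.
Z = Σ e^(−Eᵢ/kT) = e^(−0) + e^(−2.4768) + e^(−4.7368) = 1.0000 + 0.084012 + 0.0087667 = 1.0928.
P₁ = e^(−E₁/kT) / Z = 0.084012/1.0928 = 0.0769.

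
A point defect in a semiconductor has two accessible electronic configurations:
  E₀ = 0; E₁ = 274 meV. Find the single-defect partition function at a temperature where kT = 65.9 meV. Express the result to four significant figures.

Eᵢ/kT = 0, 4.15781.
Z = Σ e^(−Eᵢ/kT) = e^(−0) + e^(−4.15781) = 1.00000 + 0.0156418 = 1.01564.

Z = 1.016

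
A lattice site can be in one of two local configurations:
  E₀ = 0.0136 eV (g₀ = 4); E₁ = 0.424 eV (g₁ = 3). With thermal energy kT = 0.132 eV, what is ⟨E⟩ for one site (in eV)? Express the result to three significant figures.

Eᵢ/kT = 0.10303, 3.2121.
Z = Σ gᵢe^(−Eᵢ/kT) = 4·e^(−0.10303) + 3·e^(−3.2121) = 3.6084 + 0.12082 = 3.7292.
⟨E⟩ = Σ Eᵢ gᵢe^(−Eᵢ/kT) / Z = (0.0136·3.6084 + 0.424·0.12082) / 3.7292 = 0.0269 eV.

0.0269 eV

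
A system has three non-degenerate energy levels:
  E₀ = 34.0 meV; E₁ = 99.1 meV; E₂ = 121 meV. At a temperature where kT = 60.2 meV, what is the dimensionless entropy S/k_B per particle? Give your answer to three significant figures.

0.903

Eᵢ/kT = 0.56478, 1.6462, 2.0100.
Z = Σ e^(−Eᵢ/kT) = e^(−0.56478) + e^(−1.6462) + e^(−2.0100) = 0.56849 + 0.19278 + 0.13399 = 0.89526.
⟨E⟩ = Σ EᵢPᵢ = 61.039 meV.
S/k_B = ln Z + ⟨E⟩/kT = ln(0.89526) + 61.039/60.2 = -0.11064 + 1.0139 = 0.903.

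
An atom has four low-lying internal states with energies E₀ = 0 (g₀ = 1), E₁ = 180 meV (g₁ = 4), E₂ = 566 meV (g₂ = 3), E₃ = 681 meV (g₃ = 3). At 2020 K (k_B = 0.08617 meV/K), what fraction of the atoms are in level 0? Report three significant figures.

0.385

k_BT = 0.08617 × 2020 K = 174.06 meV.
Eᵢ/kT = 0, 1.0341, 3.2518, 3.9124.
Z = Σ gᵢe^(−Eᵢ/kT) = 1·e^(−0) + 4·e^(−1.0341) + 3·e^(−3.2518) + 3·e^(−3.9124) = 1.0000 + 1.4222 + 0.11611 + 0.059977 = 2.5983.
P₀ = g₀ e^(−E₀/kT) / Z = 1.0000/2.5983 = 0.385.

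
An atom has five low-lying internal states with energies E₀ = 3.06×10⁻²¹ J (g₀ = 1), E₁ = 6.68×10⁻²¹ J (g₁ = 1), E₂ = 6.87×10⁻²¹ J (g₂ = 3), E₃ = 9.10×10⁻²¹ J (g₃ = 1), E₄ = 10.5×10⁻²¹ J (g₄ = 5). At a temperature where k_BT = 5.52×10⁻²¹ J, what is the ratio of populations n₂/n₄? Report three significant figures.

1.16

n₂/n₄ = (g₂/g₄) exp[−(E₂−E₄)/kT] = (3/5) × exp(−(-3.63 ×10⁻²¹ J)/(5.52 ×10⁻²¹ J)) = (3/5) × exp(0.65761) = 1.16.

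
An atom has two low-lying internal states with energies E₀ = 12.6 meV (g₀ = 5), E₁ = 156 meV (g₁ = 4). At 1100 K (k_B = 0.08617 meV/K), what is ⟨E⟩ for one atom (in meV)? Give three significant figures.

k_BT = 0.08617 × 1100 K = 94.787 meV.
Eᵢ/kT = 0.13293, 1.6458.
Z = Σ gᵢe^(−Eᵢ/kT) = 5·e^(−0.13293) + 4·e^(−1.6458) = 4.3776 + 0.77143 = 5.1490.
⟨E⟩ = Σ Eᵢ gᵢe^(−Eᵢ/kT) / Z = (12.6·4.3776 + 156·0.77143) / 5.1490 = 34.1 meV.

34.1 meV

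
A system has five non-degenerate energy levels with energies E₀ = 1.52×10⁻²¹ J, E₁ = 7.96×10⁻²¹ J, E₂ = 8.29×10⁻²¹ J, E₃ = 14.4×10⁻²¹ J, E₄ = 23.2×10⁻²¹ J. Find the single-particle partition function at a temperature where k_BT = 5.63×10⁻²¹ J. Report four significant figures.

Eᵢ/kT = 0.269982, 1.41385, 1.47247, 2.55773, 4.12078.
Z = Σ e^(−Eᵢ/kT) = e^(−0.269982) + e^(−1.41385) + e^(−1.47247) + e^(−2.55773) + e^(−4.12078) = 0.763393 + 0.243205 + 0.229358 + 0.0774804 + 0.0162318 = 1.32967.

Z = 1.330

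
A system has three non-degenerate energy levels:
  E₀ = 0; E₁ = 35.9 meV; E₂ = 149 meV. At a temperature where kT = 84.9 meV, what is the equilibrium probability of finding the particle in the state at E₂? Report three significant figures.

Eᵢ/kT = 0, 0.42285, 1.7550.
Z = Σ e^(−Eᵢ/kT) = e^(−0) + e^(−0.42285) + e^(−1.7550) = 1.0000 + 0.65518 + 0.17291 = 1.8281.
P₂ = e^(−E₂/kT) / Z = 0.17291/1.8281 = 0.0946.

0.0946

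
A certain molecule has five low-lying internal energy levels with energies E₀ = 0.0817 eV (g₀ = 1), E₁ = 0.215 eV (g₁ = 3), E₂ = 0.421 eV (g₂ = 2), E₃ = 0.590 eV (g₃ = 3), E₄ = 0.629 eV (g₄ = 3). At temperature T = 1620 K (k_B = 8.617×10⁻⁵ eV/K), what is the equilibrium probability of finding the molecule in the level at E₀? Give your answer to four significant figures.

k_BT = 8.617×10⁻⁵ × 1620 K = 0.139595 eV.
Eᵢ/kT = 0.585265, 1.54017, 3.01587, 4.22651, 4.50589.
Z = Σ gᵢe^(−Eᵢ/kT) = 1·e^(−0.585265) + 3·e^(−1.54017) + 2·e^(−3.01587) + 3·e^(−4.22651) + 3·e^(−4.50589) = 0.556958 + 0.643034 + 0.0980064 + 0.0438098 + 0.0331313 = 1.37494.
P₀ = g₀ e^(−E₀/kT) / Z = 0.556958/1.37494 = 0.4051.

0.4051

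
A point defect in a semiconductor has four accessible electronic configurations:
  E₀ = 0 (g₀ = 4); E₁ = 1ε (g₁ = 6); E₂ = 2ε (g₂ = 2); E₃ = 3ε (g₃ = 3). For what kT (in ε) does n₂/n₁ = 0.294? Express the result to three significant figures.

7.96 ε

n₂/n₁ = (g₂/g₁) exp[−(E₂−E₁)/kT] = 0.294.
⇒ (E₂−E₁)/kT = ln((2/6)/0.294) = ln(1.1338) = 0.12557.
kT = 1ε / 0.12557 = 7.96 ε.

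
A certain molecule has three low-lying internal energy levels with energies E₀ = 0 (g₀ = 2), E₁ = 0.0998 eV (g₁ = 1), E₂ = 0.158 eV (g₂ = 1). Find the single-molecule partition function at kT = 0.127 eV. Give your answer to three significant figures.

Z = 2.74

Eᵢ/kT = 0, 0.78583, 1.2441.
Z = Σ gᵢe^(−Eᵢ/kT) = 2·e^(−0) + 1·e^(−0.78583) + 1·e^(−1.2441) = 2.0000 + 0.45574 + 0.28820 = 2.7439.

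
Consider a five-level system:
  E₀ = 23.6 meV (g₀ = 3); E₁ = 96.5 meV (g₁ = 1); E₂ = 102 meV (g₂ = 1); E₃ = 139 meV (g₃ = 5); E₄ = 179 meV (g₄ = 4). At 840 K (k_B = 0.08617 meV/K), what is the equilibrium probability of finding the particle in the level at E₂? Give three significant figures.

0.0653

k_BT = 0.08617 × 840 K = 72.383 meV.
Eᵢ/kT = 0.32604, 1.3332, 1.4092, 1.9203, 2.4730.
Z = Σ gᵢe^(−Eᵢ/kT) = 3·e^(−0.32604) + 1·e^(−1.3332) + 1·e^(−1.4092) + 5·e^(−1.9203) + 4·e^(−2.4730) = 2.1653 + 0.26363 + 0.24434 + 0.73281 + 0.33733 = 3.7434.
P₂ = g₂ e^(−E₂/kT) / Z = 0.24434/3.7434 = 0.0653.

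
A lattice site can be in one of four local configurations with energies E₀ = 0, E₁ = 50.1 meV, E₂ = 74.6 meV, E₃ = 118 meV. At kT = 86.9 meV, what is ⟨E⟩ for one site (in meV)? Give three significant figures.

Eᵢ/kT = 0, 0.57652, 0.85846, 1.3579.
Z = Σ e^(−Eᵢ/kT) = e^(−0) + e^(−0.57652) + e^(−0.85846) + e^(−1.3579) = 1.0000 + 0.56185 + 0.42381 + 0.25720 = 2.2429.
⟨E⟩ = Σ Eᵢ e^(−Eᵢ/kT) / Z = (0·1.0000 + 50.1·0.56185 + 74.6·0.42381 + 118·0.25720) / 2.2429 = 40.2 meV.

40.2 meV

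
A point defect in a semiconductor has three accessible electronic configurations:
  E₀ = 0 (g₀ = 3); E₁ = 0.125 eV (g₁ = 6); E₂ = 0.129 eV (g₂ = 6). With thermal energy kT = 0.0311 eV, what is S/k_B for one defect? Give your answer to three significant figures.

Eᵢ/kT = 0, 4.0193, 4.1479.
Z = Σ gᵢe^(−Eᵢ/kT) = 3·e^(−0) + 6·e^(−4.0193) + 6·e^(−4.1479) = 3.0000 + 0.10779 + 0.094785 = 3.2026.
⟨E⟩ = Σ EᵢPᵢ = 0.0080250 eV.
S/k_B = ln Z + ⟨E⟩/kT = ln(3.2026) + 0.0080250/0.0311 = 1.1640 + 0.25804 = 1.42.

1.42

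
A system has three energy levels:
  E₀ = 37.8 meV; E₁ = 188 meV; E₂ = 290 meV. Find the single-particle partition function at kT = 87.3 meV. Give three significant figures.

Z = 0.801

Eᵢ/kT = 0.43299, 2.1535, 3.3219.
Z = Σ e^(−Eᵢ/kT) = e^(−0.43299) + e^(−2.1535) + e^(−3.3219) = 0.64857 + 0.11608 + 0.036084 = 0.80073.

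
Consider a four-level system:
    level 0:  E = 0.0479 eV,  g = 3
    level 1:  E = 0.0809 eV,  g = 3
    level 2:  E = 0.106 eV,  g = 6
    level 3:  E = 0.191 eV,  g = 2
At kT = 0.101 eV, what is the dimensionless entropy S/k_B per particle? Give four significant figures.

Eᵢ/kT = 0.474257, 0.800990, 1.04950, 1.89109.
Z = Σ gᵢe^(−Eᵢ/kT) = 3·e^(−0.474257) + 3·e^(−0.800990) + 6·e^(−1.04950) + 2·e^(−1.89109) = 1.86704 + 1.34665 + 2.10068 + 0.301814 = 5.61618.
⟨E⟩ = Σ EᵢPᵢ = 0.0852348 eV.
S/k_B = ln Z + ⟨E⟩/kT = ln(5.61618) + 0.0852348/0.101 = 1.72565 + 0.843909 = 2.570.

2.570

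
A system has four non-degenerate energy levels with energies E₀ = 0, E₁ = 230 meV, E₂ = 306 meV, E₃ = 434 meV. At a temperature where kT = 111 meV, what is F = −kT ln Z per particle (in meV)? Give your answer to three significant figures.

-21.1 meV

Eᵢ/kT = 0, 2.0721, 2.7568, 3.9099.
Z = Σ e^(−Eᵢ/kT) = e^(−0) + e^(−2.0721) + e^(−2.7568) + e^(−3.9099) = 1.0000 + 0.12592 + 0.063495 + 0.020043 = 1.2095.
F = −kT ln Z = −111 × ln(1.2095) = −111 × 0.19021 = -21.1 meV.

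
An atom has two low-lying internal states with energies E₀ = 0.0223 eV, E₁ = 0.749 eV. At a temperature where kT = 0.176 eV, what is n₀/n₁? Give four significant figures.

n₀/n₁ = exp[−(E₀−E₁)/kT] = exp(−(-0.7267 eV)/(0.176 eV)) = exp(4.12898) = 62.11.

62.11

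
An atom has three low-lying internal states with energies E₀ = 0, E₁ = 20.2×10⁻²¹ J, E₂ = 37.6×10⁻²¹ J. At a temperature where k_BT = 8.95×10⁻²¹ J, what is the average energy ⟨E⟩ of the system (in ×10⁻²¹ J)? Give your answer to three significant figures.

Eᵢ/kT = 0, 2.2570, 4.2011.
Z = Σ e^(−Eᵢ/kT) = e^(−0) + e^(−2.2570) + e^(−4.2011) = 1.0000 + 0.10466 + 0.014979 = 1.1196.
⟨E⟩ = Σ Eᵢ e^(−Eᵢ/kT) / Z = (0·1.0000 + 20.2·0.10466 + 37.6·0.014979) / 1.1196 = 2.39 ×10⁻²¹ J.

2.39 ×10⁻²¹ J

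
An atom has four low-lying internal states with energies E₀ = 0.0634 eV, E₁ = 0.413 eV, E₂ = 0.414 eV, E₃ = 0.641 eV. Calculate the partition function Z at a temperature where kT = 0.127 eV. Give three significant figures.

Z = 0.691

Eᵢ/kT = 0.49921, 3.2520, 3.2598, 5.0472.
Z = Σ e^(−Eᵢ/kT) = e^(−0.49921) + e^(−3.2520) + e^(−3.2598) + e^(−5.0472) = 0.60701 + 0.038697 + 0.038396 + 0.0064273 = 0.69053.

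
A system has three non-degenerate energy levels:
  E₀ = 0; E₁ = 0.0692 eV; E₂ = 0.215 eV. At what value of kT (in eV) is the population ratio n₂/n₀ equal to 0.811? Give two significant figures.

n₂/n₀ = exp[−(E₂−E₀)/kT] = 0.811.
⇒ (E₂−E₀)/kT = ln(1/0.811) = ln(1.233) = 0.2095.
kT = 0.215 eV / 0.2095 = 1.0 eV.

1.0 eV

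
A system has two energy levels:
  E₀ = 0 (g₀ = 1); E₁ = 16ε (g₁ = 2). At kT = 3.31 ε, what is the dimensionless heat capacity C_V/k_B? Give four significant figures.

0.3602

Eᵢ/kT = 0, 4.83384.
Z = Σ gᵢe^(−Eᵢ/kT) = 1·e^(−0) + 2·e^(−4.83384) = 1.00000 + 0.0159118 = 1.01591.
⟨E⟩ = 0.250602 ε, ⟨E²⟩ = 4.00963 ε².
C_V/k_B = (⟨E²⟩ − ⟨E⟩²)/(kT)² = (4.00963 − 0.0628014)/10.9561 = 0.3602.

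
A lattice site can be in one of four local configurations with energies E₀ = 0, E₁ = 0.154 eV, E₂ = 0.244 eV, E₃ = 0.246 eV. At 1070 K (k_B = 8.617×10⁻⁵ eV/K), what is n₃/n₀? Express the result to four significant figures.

0.06939

k_BT = 8.617×10⁻⁵ × 1070 K = 0.0922019 eV.
n₃/n₀ = exp[−(E₃−E₀)/kT] = exp(−(0.246 eV)/(0.0922019 eV)) = exp(-2.66806) = 0.06939.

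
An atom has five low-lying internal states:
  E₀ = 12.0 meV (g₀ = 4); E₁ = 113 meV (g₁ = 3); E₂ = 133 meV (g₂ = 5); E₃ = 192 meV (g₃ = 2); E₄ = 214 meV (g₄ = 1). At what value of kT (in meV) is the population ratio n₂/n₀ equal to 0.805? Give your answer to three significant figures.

275 meV

n₂/n₀ = (g₂/g₀) exp[−(E₂−E₀)/kT] = 0.805.
⇒ (E₂−E₀)/kT = ln((5/4)/0.805) = ln(1.5528) = 0.44006.
kT = 121.0 meV / 0.44006 = 275 meV.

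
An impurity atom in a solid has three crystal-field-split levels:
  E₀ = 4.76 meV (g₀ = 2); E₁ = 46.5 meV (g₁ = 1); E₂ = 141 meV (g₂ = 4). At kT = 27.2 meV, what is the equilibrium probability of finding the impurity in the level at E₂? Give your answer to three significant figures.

0.0119

Eᵢ/kT = 0.17500, 1.7096, 5.1838.
Z = Σ gᵢe^(−Eᵢ/kT) = 2·e^(−0.17500) + 1·e^(−1.7096) + 4·e^(−5.1838) = 1.6789 + 0.18094 + 0.022427 = 1.8823.
P₂ = g₂ e^(−E₂/kT) / Z = 0.022427/1.8823 = 0.0119.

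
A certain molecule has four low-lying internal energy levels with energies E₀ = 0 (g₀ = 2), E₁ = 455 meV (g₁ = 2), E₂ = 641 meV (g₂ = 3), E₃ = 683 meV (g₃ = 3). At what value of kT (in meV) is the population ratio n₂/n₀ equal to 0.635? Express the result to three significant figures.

746 meV

n₂/n₀ = (g₂/g₀) exp[−(E₂−E₀)/kT] = 0.635.
⇒ (E₂−E₀)/kT = ln((3/2)/0.635) = ln(2.3622) = 0.85959.
kT = 641 meV / 0.85959 = 746 meV.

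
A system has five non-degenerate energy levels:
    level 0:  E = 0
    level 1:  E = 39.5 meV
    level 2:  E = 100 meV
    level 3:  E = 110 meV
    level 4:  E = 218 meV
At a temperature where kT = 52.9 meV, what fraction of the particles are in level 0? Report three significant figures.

0.566

Eᵢ/kT = 0, 0.74669, 1.8904, 2.0794, 4.1210.
Z = Σ e^(−Eᵢ/kT) = e^(−0) + e^(−0.74669) + e^(−1.8904) + e^(−2.0794) + e^(−4.1210) = 1.0000 + 0.47393 + 0.15101 + 0.12501 + 0.016228 = 1.7662.
P₀ = e^(−E₀/kT) / Z = 1.0000/1.7662 = 0.566.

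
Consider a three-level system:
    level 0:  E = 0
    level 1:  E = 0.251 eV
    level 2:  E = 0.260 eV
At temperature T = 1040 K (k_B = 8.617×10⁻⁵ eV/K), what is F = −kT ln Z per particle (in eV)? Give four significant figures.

k_BT = 8.617×10⁻⁵ × 1040 K = 0.0896168 eV.
Eᵢ/kT = 0, 2.80081, 2.90124.
Z = Σ e^(−Eᵢ/kT) = e^(−0) + e^(−2.80081) + e^(−2.90124) = 1.00000 + 0.0607608 + 0.0549550 = 1.11572.
F = −kT ln Z = −0.0896168 × ln(1.11572) = −0.0896168 × 0.109500 = -0.009813 eV.

-0.009813 eV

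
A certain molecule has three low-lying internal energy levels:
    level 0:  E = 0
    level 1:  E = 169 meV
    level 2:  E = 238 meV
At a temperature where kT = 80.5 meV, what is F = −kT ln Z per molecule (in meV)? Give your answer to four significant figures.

-12.95 meV

Eᵢ/kT = 0, 2.09938, 2.95652.
Z = Σ e^(−Eᵢ/kT) = e^(−0) + e^(−2.09938) + e^(−2.95652) = 1.00000 + 0.122532 + 0.0519996 = 1.17453.
F = −kT ln Z = −80.5 × ln(1.17453) = −80.5 × 0.160868 = -12.95 meV.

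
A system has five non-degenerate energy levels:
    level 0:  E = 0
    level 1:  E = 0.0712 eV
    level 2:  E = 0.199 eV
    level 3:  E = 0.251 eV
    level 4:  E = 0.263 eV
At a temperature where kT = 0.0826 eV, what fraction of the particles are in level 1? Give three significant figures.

Eᵢ/kT = 0, 0.86199, 2.4092, 3.0387, 3.1840.
Z = Σ e^(−Eᵢ/kT) = e^(−0) + e^(−0.86199) + e^(−2.4092) + e^(−3.0387) + e^(−3.1840) = 1.0000 + 0.42232 + 0.089887 + 0.047897 + 0.041420 = 1.6015.
P₁ = e^(−E₁/kT) / Z = 0.42232/1.6015 = 0.264.

0.264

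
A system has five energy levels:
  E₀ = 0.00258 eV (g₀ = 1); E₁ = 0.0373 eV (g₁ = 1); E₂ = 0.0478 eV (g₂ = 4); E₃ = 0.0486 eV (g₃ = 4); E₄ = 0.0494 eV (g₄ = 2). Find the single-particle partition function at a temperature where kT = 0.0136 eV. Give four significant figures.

Z = 1.176

Eᵢ/kT = 0.189706, 2.74265, 3.51471, 3.57353, 3.63235.
Z = Σ gᵢe^(−Eᵢ/kT) = 1·e^(−0.189706) + 1·e^(−2.74265) + 4·e^(−3.51471) + 4·e^(−3.57353) + 2·e^(−3.63235) = 0.827202 + 0.0643995 + 0.119026 + 0.112227 + 0.0529079 = 1.17576.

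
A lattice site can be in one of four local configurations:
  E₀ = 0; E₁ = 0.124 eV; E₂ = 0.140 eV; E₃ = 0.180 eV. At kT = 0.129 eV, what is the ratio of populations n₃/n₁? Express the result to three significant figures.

0.648

n₃/n₁ = exp[−(E₃−E₁)/kT] = exp(−(0.056 eV)/(0.129 eV)) = exp(-0.43411) = 0.648.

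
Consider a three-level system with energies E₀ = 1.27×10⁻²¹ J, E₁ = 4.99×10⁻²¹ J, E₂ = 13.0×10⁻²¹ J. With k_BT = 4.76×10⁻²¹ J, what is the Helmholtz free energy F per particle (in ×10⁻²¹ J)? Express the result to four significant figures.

Eᵢ/kT = 0.266807, 1.04832, 2.73109.
Z = Σ e^(−Eᵢ/kT) = e^(−0.266807) + e^(−1.04832) + e^(−2.73109) = 0.765821 + 0.350526 + 0.0651482 = 1.18150.
F = −kT ln Z = −4.76 × ln(1.18150) = −4.76 × 0.166785 = -0.7939 ×10⁻²¹ J.

-0.7939 ×10⁻²¹ J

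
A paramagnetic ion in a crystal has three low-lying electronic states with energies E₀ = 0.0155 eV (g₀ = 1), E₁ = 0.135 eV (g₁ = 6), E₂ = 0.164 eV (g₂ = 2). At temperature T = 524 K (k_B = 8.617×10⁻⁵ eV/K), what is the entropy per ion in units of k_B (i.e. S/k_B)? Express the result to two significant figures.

1.3

k_BT = 8.617×10⁻⁵ × 524 K = 0.04515 eV.
Eᵢ/kT = 0.3433, 2.990, 3.632.
Z = Σ gᵢe^(−Eᵢ/kT) = 1·e^(−0.3433) + 6·e^(−2.990) + 2·e^(−3.632) = 0.7094 + 0.3017 + 0.05293 = 1.064.
⟨E⟩ = Σ EᵢPᵢ = 0.05677 eV.
S/k_B = ln Z + ⟨E⟩/kT = ln(1.064) + 0.05677/0.04515 = 0.06204 + 1.257 = 1.3.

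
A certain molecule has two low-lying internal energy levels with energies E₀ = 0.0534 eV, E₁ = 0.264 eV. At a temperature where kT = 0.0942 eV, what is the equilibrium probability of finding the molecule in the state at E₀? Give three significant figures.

0.903

Eᵢ/kT = 0.56688, 2.8025.
Z = Σ e^(−Eᵢ/kT) = e^(−0.56688) + e^(−2.8025) = 0.56729 + 0.060658 = 0.62795.
P₀ = e^(−E₀/kT) / Z = 0.56729/0.62795 = 0.903.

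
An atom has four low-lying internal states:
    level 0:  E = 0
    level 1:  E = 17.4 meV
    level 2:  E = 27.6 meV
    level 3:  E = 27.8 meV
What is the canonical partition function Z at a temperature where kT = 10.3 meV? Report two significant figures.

Eᵢ/kT = 0, 1.689, 2.680, 2.699.
Z = Σ e^(−Eᵢ/kT) = e^(−0) + e^(−1.689) + e^(−2.680) + e^(−2.699) = 1.000 + 0.1847 + 0.06856 + 0.06727 = 1.321.

Z = 1.3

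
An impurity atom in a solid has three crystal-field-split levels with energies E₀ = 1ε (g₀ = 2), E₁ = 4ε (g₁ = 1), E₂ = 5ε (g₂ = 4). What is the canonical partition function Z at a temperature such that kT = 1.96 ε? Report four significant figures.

Eᵢ/kT = 0.510204, 2.04082, 2.55102.
Z = Σ gᵢe^(−Eᵢ/kT) = 2·e^(−0.510204) + 1·e^(−2.04082) + 4·e^(−2.55102) = 1.20075 + 0.129922 + 0.312008 = 1.64268.

Z = 1.643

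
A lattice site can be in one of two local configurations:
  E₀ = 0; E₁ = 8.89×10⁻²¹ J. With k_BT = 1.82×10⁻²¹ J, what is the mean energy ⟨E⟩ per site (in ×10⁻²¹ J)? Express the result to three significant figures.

0.0667 ×10⁻²¹ J

Eᵢ/kT = 0, 4.8846.
Z = Σ e^(−Eᵢ/kT) = e^(−0) + e^(−4.8846) = 1.0000 + 0.0075621 = 1.0076.
⟨E⟩ = Σ Eᵢ e^(−Eᵢ/kT) / Z = (0·1.0000 + 8.89·0.0075621) / 1.0076 = 0.0667 ×10⁻²¹ J.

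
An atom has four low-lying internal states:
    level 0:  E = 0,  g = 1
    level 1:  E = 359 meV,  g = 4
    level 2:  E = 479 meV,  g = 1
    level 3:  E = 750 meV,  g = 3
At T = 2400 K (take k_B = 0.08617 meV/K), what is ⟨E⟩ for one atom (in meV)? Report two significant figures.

k_BT = 0.08617 × 2400 K = 206.8 meV.
Eᵢ/kT = 0, 1.736, 2.316, 3.627.
Z = Σ gᵢe^(−Eᵢ/kT) = 1·e^(−0) + 4·e^(−1.736) + 1·e^(−2.316) + 3·e^(−3.627) = 1.000 + 0.7049 + 0.09867 + 0.07979 = 1.883.
⟨E⟩ = Σ Eᵢ gᵢe^(−Eᵢ/kT) / Z = (0·1.000 + 359·0.7049 + 479·0.09867 + 750·0.07979) / 1.883 = 190 meV.

190 meV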